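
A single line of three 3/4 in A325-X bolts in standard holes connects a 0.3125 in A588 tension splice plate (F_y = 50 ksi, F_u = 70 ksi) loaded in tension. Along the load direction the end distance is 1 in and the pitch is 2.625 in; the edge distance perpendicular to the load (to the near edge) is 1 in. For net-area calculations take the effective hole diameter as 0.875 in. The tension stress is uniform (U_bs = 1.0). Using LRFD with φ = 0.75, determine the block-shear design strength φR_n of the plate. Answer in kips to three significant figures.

Shear plane L_v = 1 + 2·2.625 = 6.25 in; A_gv = 6.25 × 0.3125 = 1.953 in².
A_nv = (6.25 − 2.5·0.875) × 0.3125 = 1.27 in².
A_nt = (1 − 0.5·0.875) × 0.3125 = 0.1758 in².
0.6 F_u A_nv = 53.32 kips; 0.6 F_y A_gv = 58.59 kips → shear rupture governs the shear term.
R_n = 53.32 + 1.0 × 70 × 0.1758 = 65.62 kips.
Design strength φR_n = 0.75 × 65.62 = 49.2 kips.

49.2 kips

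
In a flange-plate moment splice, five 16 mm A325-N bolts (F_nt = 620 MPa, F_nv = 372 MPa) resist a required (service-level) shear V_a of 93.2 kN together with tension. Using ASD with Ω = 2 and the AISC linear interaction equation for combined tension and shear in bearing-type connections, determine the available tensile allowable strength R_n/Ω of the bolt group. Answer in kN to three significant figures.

A_b = π·16²/4 = 201.1 mm²; f_rv = 93.2 × 1000 / (5 × 201.1) = 92.71 MPa.
F'_nt = 1.3 F_nt − (Ω F_nt / F_nv) f_rv = 1.3·620 − (2·620/372)·92.71 = 497 MPa, capped at F_nt → F'_nt = 497 MPa.
R_n = F'_nt · A_b · n = 497 × 201.1 × 5 / 1000 = 499.6 kN.
Allowable strength R_n/Ω = 499.6 / 2 = 250 kN.

250 kN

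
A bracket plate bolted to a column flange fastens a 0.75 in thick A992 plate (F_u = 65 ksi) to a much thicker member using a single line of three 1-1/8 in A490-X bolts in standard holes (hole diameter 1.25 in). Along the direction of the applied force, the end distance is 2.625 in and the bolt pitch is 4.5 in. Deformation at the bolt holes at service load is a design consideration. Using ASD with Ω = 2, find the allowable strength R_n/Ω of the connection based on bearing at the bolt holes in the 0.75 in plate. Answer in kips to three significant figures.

Per bolt r_n = 1.2 l_c t F_u ≤ 2.4 d t F_u; upper limit = 2.4 × 1.125 × 0.75 × 65 = 131.6 kips.
Edge bolt: l_c = 2.625 − 1.25/2 = 2 in → 1.2 × 2 × 0.75 × 65 = 117 → r_n = 117 kips.
Interior bolts: l_c = 4.5 − 1.25 = 3.25 in → 1.2 × 3.25 × 0.75 × 65 = 190.1 → r_n = 131.6 kips.
R_n = 1 × 117 + 2 × 131.6 = 380.2 kips.
Allowable strength R_n/Ω = 380.2 / 2 = 190 kips.

190 kips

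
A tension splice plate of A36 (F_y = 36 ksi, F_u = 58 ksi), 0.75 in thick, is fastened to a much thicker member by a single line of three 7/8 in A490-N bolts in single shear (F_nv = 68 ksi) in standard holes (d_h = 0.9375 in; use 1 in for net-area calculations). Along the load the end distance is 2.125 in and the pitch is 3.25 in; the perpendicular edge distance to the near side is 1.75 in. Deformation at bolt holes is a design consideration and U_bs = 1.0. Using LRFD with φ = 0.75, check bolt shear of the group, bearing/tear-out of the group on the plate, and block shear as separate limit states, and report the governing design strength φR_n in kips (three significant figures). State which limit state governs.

Bolt shear: A_b = π·0.875²/4 = 0.6013 in²; R_n = 68 × 0.6013 × 3 × 1 = 122.7 kips → 0.75 × 122.7 = 92 kips.
Bearing: edge l_c = 1.656, r_n = 86.46 kips; interior l_c = 2.312, r_n = 91.35 kips; R_n = 86.46 + 2·91.35 = 269.2 kips → 202 kips.
Block shear: A_gv = 6.469, A_nv = 4.594, A_nt = 0.9375 in²; R_n = min(0.6F_uA_nv, 0.6F_yA_gv) + U_bs·F_u·A_nt = 194.1 kips → 146 kips.
Bolt shear governs: 92 kips.

92 kips (bolt shear governs)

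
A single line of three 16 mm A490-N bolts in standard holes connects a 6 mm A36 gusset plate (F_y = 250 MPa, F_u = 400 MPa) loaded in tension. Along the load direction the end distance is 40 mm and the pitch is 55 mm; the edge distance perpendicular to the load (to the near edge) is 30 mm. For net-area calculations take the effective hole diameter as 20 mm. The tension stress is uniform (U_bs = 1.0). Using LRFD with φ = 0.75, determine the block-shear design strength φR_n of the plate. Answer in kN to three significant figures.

Shear plane L_v = 40 + 2·55 = 150 mm; A_gv = 150 × 6 = 900 mm².
A_nv = (150 − 2.5·20) × 6 = 600 mm².
A_nt = (30 − 0.5·20) × 6 = 120 mm².
0.6 F_u A_nv = 144 kN; 0.6 F_y A_gv = 135 kN → shear yielding governs the shear term.
R_n = 135 + 1.0 × 400 × 120 / 1000 = 183 kN.
Design strength φR_n = 0.75 × 183 = 137 kN.

137 kN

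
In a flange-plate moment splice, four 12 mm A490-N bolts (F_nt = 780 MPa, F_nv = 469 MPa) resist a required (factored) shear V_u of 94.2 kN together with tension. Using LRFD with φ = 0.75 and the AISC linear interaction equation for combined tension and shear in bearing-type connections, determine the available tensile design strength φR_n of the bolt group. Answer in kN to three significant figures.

187 kN

A_b = π·12²/4 = 113.1 mm²; f_rv = 94.2 × 1000 / (4 × 113.1) = 208.2 MPa.
F'_nt = 1.3 F_nt − (F_nt / φF_nv) f_rv = 1.3·780 − (780/(0.75·469))·208.2 = 552.3 MPa, capped at F_nt → F'_nt = 552.3 MPa.
R_n = F'_nt · A_b · n = 552.3 × 113.1 × 4 / 1000 = 249.8 kN.
Design strength φR_n = 0.75 × 249.8 = 187 kN.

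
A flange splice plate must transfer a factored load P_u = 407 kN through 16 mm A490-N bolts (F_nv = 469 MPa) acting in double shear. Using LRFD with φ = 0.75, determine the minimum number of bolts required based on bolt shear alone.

A_b = π·16²/4 = 201.1 mm².
Per-bolt design strength φR_n = 0.75 × 469 × 201.1 × 2 / 1000 = 141.4 kN.
n ≥ 407 / 141.4 = 2.877 → use 3 bolts.

3 bolts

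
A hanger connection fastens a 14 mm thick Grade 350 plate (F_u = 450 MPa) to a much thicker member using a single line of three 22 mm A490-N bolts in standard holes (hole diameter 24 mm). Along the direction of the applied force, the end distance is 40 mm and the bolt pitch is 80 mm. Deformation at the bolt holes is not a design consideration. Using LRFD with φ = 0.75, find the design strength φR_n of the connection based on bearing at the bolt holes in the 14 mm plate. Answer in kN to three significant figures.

Per bolt r_n = 1.5 l_c t F_u ≤ 3.0 d t F_u; upper limit = 3.0 × 22 × 14 × 450 / 1000 = 415.8 kN.
Edge bolt: l_c = 40 − 24/2 = 28 mm → 1.5 × 28 × 14 × 450 / 1000 = 264.6 → r_n = 264.6 kN.
Interior bolts: l_c = 80 − 24 = 56 mm → 1.5 × 56 × 14 × 450 / 1000 = 529.2 → r_n = 415.8 kN.
R_n = 1 × 264.6 + 2 × 415.8 = 1096 kN.
Design strength φR_n = 0.75 × 1096 = 822 kN.

822 kN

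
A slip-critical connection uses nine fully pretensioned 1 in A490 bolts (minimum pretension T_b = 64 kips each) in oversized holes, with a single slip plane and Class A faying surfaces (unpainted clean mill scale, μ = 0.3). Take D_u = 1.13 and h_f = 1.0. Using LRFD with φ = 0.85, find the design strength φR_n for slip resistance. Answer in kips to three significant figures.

R_n = μ · D_u · h_f · T_b · n_s · n_b = 0.3 × 1.13 × 1.0 × 64 × 1 × 9 = 195.3 kips.
Design strength φR_n = 0.85 × 195.3 = 166 kips.

166 kips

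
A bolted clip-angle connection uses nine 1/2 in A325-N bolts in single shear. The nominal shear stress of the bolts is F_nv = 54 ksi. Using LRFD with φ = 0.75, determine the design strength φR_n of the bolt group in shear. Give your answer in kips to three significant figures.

71.6 kips

A_b = π × 0.5² / 4 = 0.1963 in².
R_n = F_nv · A_b · n · n_s = 54 × 0.1963 × 9 × 1 = 95.43 kips.
Design strength φR_n = 0.75 × 95.43 = 71.6 kips.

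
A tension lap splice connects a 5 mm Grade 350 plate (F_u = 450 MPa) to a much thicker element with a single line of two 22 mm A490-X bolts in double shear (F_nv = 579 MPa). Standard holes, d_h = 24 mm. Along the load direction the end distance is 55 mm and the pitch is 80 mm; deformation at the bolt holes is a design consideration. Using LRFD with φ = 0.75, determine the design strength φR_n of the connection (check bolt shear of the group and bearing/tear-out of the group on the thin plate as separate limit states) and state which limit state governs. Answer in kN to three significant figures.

176 kN (bearing governs)

Bolt shear: A_b = π·22²/4 = 380.1 mm²; R_n = 579 × 380.1 × 2 × 2 / 1000 = 880.4 kN → 0.75 × 880.4 = 660 kN.
Bearing (1.2 l_c t F_u ≤ 2.4 d t F_u): upper limit = 2.4·22·5·450 / 1000 = 118.8 kN.
  Edge l_c = 55 − 24/2 = 43 → r_n = 116.1 kN; interior l_c = 80 − 24 = 56 → r_n = 118.8 kN.
  R_n,bearing = 1·116.1 + 1·118.8 = 234.9 kN → 0.75 × 234.9 = 176 kN.
Bearing governs: 176 kN.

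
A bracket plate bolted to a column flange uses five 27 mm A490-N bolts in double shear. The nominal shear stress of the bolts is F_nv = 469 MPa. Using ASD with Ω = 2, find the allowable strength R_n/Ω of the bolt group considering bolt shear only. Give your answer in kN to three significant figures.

1340 kN

A_b = π × 27² / 4 = 572.6 mm².
R_n = F_nv · A_b · n · n_s = 469 × 572.6 × 5 × 2 / 1000 = 2685 kN.
Allowable strength R_n/Ω = 2685 / 2 = 1340 kN.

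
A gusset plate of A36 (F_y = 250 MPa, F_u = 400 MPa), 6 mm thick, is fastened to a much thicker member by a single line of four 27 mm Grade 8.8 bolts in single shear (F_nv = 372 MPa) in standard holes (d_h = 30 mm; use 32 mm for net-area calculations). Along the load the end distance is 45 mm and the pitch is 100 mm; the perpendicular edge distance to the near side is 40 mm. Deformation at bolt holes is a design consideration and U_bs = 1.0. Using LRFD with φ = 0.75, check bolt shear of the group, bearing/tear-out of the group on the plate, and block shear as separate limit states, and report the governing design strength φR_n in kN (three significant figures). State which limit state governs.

Bolt shear: A_b = π·27²/4 = 572.6 mm²; R_n = 372 × 572.6 × 4 × 1 / 1000 = 852 kN → 0.75 × 852 = 639 kN.
Bearing: edge l_c = 30, r_n = 86.4 kN; interior l_c = 70, r_n = 155.5 kN; R_n = 86.4 + 3·155.5 = 553 kN → 415 kN.
Block shear: A_gv = 2070, A_nv = 1398, A_nt = 144 mm²; R_n = min(0.6F_uA_nv, 0.6F_yA_gv) + U_bs·F_u·A_nt = 368.1 kN → 276 kN.
Block shear governs: 276 kN.

276 kN (block shear governs)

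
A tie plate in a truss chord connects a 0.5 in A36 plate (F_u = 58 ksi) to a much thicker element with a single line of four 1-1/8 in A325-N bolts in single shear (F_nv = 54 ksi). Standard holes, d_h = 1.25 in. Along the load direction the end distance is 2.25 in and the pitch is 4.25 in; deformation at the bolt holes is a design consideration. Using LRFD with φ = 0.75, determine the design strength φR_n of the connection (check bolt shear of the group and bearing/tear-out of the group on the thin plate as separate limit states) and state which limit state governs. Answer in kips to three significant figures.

161 kips (bolt shear governs)

Bolt shear: A_b = π·1.125²/4 = 0.994 in²; R_n = 54 × 0.994 × 4 × 1 = 214.7 kips → 0.75 × 214.7 = 161 kips.
Bearing (1.2 l_c t F_u ≤ 2.4 d t F_u): upper limit = 2.4·1.125·0.5·58 = 78.3 kips.
  Edge l_c = 2.25 − 1.25/2 = 1.625 → r_n = 56.55 kips; interior l_c = 4.25 − 1.25 = 3 → r_n = 78.3 kips.
  R_n,bearing = 1·56.55 + 3·78.3 = 291.4 kips → 0.75 × 291.4 = 219 kips.
Bolt shear governs: 161 kips.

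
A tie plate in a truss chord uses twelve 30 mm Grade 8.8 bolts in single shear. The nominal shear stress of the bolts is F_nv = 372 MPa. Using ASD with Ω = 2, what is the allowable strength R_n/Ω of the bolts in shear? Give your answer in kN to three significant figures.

1580 kN

A_b = π × 30² / 4 = 706.9 mm².
R_n = F_nv · A_b · n · n_s = 372 × 706.9 × 12 × 1 / 1000 = 3155 kN.
Allowable strength R_n/Ω = 3155 / 2 = 1580 kN.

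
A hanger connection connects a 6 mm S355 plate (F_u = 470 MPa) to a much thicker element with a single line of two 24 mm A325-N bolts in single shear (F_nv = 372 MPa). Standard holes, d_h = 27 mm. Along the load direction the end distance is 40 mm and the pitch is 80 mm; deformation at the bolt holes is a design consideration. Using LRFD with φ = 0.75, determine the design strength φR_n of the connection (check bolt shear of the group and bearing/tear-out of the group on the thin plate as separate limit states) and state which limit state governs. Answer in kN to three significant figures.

189 kN (bearing governs)

Bolt shear: A_b = π·24²/4 = 452.4 mm²; R_n = 372 × 452.4 × 2 × 1 / 1000 = 336.6 kN → 0.75 × 336.6 = 252 kN.
Bearing (1.2 l_c t F_u ≤ 2.4 d t F_u): upper limit = 2.4·24·6·470 / 1000 = 162.4 kN.
  Edge l_c = 40 − 27/2 = 26.5 → r_n = 89.68 kN; interior l_c = 80 − 27 = 53 → r_n = 162.4 kN.
  R_n,bearing = 1·89.68 + 1·162.4 = 252.1 kN → 0.75 × 252.1 = 189 kN.
Bearing governs: 189 kN.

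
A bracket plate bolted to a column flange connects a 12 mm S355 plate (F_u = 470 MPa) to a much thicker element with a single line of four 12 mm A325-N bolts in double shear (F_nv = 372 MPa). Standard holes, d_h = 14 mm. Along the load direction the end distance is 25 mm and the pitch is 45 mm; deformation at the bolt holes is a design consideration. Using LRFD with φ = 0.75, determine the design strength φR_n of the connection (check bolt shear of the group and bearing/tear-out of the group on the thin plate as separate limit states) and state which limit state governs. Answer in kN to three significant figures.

252 kN (bolt shear governs)

Bolt shear: A_b = π·12²/4 = 113.1 mm²; R_n = 372 × 113.1 × 4 × 2 / 1000 = 336.6 kN → 0.75 × 336.6 = 252 kN.
Bearing (1.2 l_c t F_u ≤ 2.4 d t F_u): upper limit = 2.4·12·12·470 / 1000 = 162.4 kN.
  Edge l_c = 25 − 14/2 = 18 → r_n = 121.8 kN; interior l_c = 45 − 14 = 31 → r_n = 162.4 kN.
  R_n,bearing = 1·121.8 + 3·162.4 = 609.1 kN → 0.75 × 609.1 = 457 kN.
Bolt shear governs: 252 kN.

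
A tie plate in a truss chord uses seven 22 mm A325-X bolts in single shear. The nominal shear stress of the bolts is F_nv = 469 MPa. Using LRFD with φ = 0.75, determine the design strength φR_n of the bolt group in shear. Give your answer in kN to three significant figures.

A_b = π × 22² / 4 = 380.1 mm².
R_n = F_nv · A_b · n · n_s = 469 × 380.1 × 7 × 1 / 1000 = 1248 kN.
Design strength φR_n = 0.75 × 1248 = 936 kN.

936 kN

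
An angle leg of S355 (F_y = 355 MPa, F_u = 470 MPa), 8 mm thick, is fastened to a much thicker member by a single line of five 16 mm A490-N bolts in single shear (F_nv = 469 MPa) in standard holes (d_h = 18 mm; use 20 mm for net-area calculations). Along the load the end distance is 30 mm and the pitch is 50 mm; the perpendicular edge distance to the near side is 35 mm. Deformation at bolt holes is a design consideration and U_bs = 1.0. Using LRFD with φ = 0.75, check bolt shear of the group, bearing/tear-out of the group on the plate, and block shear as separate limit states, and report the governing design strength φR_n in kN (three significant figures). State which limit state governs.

307 kN (block shear governs)

Bolt shear: A_b = π·16²/4 = 201.1 mm²; R_n = 469 × 201.1 × 5 × 1 / 1000 = 471.5 kN → 0.75 × 471.5 = 354 kN.
Bearing: edge l_c = 21, r_n = 94.75 kN; interior l_c = 32, r_n = 144.4 kN; R_n = 94.75 + 4·144.4 = 672.3 kN → 504 kN.
Block shear: A_gv = 1840, A_nv = 1120, A_nt = 200 mm²; R_n = min(0.6F_uA_nv, 0.6F_yA_gv) + U_bs·F_u·A_nt = 409.8 kN → 307 kN.
Block shear governs: 307 kN.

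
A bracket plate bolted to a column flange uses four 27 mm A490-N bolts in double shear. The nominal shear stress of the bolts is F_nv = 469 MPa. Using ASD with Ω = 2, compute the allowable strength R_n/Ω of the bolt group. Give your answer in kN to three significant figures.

1070 kN

A_b = π × 27² / 4 = 572.6 mm².
R_n = F_nv · A_b · n · n_s = 469 × 572.6 × 4 × 2 / 1000 = 2148 kN.
Allowable strength R_n/Ω = 2148 / 2 = 1070 kN.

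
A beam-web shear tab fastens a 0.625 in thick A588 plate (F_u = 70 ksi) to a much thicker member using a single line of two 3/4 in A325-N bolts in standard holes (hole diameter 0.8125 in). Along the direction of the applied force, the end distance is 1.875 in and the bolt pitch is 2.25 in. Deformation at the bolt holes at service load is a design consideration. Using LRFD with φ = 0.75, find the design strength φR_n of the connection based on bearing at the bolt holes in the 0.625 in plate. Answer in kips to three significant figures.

Per bolt r_n = 1.2 l_c t F_u ≤ 2.4 d t F_u; upper limit = 2.4 × 0.75 × 0.625 × 70 = 78.75 kips.
Edge bolt: l_c = 1.875 − 0.8125/2 = 1.469 in → 1.2 × 1.469 × 0.625 × 70 = 77.11 → r_n = 77.11 kips.
Interior bolts: l_c = 2.25 − 0.8125 = 1.438 in → 1.2 × 1.438 × 0.625 × 70 = 75.47 → r_n = 75.47 kips.
R_n = 1 × 77.11 + 1 × 75.47 = 152.6 kips.
Design strength φR_n = 0.75 × 152.6 = 114 kips.

114 kips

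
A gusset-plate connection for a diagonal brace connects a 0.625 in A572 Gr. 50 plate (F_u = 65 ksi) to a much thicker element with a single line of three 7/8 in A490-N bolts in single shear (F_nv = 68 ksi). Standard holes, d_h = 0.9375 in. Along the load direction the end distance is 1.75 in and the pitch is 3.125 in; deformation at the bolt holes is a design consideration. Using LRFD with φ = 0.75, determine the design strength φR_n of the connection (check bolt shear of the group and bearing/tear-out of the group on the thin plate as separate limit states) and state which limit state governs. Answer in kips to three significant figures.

Bolt shear: A_b = π·0.875²/4 = 0.6013 in²; R_n = 68 × 0.6013 × 3 × 1 = 122.7 kips → 0.75 × 122.7 = 92 kips.
Bearing (1.2 l_c t F_u ≤ 2.4 d t F_u): upper limit = 2.4·0.875·0.625·65 = 85.31 kips.
  Edge l_c = 1.75 − 0.9375/2 = 1.281 → r_n = 62.46 kips; interior l_c = 3.125 − 0.9375 = 2.188 → r_n = 85.31 kips.
  R_n,bearing = 1·62.46 + 2·85.31 = 233.1 kips → 0.75 × 233.1 = 175 kips.
Bolt shear governs: 92 kips.

92 kips (bolt shear governs)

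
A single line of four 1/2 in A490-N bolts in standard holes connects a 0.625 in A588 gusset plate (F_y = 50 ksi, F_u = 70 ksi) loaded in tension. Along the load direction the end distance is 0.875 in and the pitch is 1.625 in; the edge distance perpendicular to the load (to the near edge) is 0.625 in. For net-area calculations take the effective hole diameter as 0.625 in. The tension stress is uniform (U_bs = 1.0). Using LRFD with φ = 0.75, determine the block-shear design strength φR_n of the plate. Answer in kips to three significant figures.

80.4 kips

Shear plane L_v = 0.875 + 3·1.625 = 5.75 in; A_gv = 5.75 × 0.625 = 3.594 in².
A_nv = (5.75 − 3.5·0.625) × 0.625 = 2.227 in².
A_nt = (0.625 − 0.5·0.625) × 0.625 = 0.1953 in².
0.6 F_u A_nv = 93.52 kips; 0.6 F_y A_gv = 107.8 kips → shear rupture governs the shear term.
R_n = 93.52 + 1.0 × 70 × 0.1953 = 107.2 kips.
Design strength φR_n = 0.75 × 107.2 = 80.4 kips.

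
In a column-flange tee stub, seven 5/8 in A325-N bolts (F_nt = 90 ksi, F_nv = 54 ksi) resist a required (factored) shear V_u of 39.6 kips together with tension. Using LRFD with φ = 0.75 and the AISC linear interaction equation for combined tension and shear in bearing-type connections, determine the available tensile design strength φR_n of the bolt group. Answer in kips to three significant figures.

A_b = π·0.625²/4 = 0.3068 in²; f_rv = 39.6 / (7 × 0.3068) = 18.44 ksi.
F'_nt = 1.3 F_nt − (F_nt / φF_nv) f_rv = 1.3·90 − (90/(0.75·54))·18.44 = 76.02 ksi, capped at F_nt → F'_nt = 76.02 ksi.
R_n = F'_nt · A_b · n = 76.02 × 0.3068 × 7 = 163.3 kips.
Design strength φR_n = 0.75 × 163.3 = 122 kips.

122 kips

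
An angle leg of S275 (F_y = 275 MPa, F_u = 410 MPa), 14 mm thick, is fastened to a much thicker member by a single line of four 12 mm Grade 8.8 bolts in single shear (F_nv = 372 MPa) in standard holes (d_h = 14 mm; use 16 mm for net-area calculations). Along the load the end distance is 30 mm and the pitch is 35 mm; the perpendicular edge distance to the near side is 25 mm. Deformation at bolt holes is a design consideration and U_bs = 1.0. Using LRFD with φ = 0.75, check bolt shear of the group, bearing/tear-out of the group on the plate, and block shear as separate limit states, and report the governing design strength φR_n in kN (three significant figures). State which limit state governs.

126 kN (bolt shear governs)

Bolt shear: A_b = π·12²/4 = 113.1 mm²; R_n = 372 × 113.1 × 4 × 1 / 1000 = 168.3 kN → 0.75 × 168.3 = 126 kN.
Bearing: edge l_c = 23, r_n = 158.4 kN; interior l_c = 21, r_n = 144.6 kN; R_n = 158.4 + 3·144.6 = 592.4 kN → 444 kN.
Block shear: A_gv = 1890, A_nv = 1106, A_nt = 238 mm²; R_n = min(0.6F_uA_nv, 0.6F_yA_gv) + U_bs·F_u·A_nt = 369.7 kN → 277 kN.
Bolt shear governs: 126 kN.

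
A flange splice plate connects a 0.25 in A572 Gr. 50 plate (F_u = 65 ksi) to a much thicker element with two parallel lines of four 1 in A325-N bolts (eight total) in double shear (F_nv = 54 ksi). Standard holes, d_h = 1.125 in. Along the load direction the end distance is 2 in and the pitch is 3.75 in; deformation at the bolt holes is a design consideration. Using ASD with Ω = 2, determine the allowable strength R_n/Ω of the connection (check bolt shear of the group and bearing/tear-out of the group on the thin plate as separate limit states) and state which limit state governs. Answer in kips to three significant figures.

Bolt shear: A_b = π·1²/4 = 0.7854 in²; R_n = 54 × 0.7854 × 8 × 2 = 678.6 kips → 678.6 / 2 = 339 kips.
Bearing (1.2 l_c t F_u ≤ 2.4 d t F_u): upper limit = 2.4·1·0.25·65 = 39 kips.
  Edge l_c = 2 − 1.125/2 = 1.438 → r_n = 28.03 kips; interior l_c = 3.75 − 1.125 = 2.625 → r_n = 39 kips.
  R_n,bearing = 2·28.03 + 6·39 = 290.1 kips → 290.1 / 2 = 145 kips.
Bearing governs: 145 kips.

145 kips (bearing governs)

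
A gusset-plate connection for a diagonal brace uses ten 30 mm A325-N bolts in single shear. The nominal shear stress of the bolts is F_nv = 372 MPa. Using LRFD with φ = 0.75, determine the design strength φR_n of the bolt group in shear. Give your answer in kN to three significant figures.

1970 kN

A_b = π × 30² / 4 = 706.9 mm².
R_n = F_nv · A_b · n · n_s = 372 × 706.9 × 10 × 1 / 1000 = 2630 kN.
Design strength φR_n = 0.75 × 2630 = 1970 kN.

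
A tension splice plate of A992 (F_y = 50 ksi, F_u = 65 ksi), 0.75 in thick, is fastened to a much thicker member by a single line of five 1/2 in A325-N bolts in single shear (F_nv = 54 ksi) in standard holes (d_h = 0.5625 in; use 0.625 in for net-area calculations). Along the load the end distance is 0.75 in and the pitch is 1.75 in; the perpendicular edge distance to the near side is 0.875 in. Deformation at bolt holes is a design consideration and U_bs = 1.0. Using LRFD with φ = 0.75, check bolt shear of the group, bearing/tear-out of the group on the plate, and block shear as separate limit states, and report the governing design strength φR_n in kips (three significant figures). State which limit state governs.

Bolt shear: A_b = π·0.5²/4 = 0.1963 in²; R_n = 54 × 0.1963 × 5 × 1 = 53.01 kips → 0.75 × 53.01 = 39.8 kips.
Bearing: edge l_c = 0.4688, r_n = 27.42 kips; interior l_c = 1.188, r_n = 58.5 kips; R_n = 27.42 + 4·58.5 = 261.4 kips → 196 kips.
Block shear: A_gv = 5.812, A_nv = 3.703, A_nt = 0.4219 in²; R_n = min(0.6F_uA_nv, 0.6F_yA_gv) + U_bs·F_u·A_nt = 171.8 kips → 129 kips.
Bolt shear governs: 39.8 kips.

39.8 kips (bolt shear governs)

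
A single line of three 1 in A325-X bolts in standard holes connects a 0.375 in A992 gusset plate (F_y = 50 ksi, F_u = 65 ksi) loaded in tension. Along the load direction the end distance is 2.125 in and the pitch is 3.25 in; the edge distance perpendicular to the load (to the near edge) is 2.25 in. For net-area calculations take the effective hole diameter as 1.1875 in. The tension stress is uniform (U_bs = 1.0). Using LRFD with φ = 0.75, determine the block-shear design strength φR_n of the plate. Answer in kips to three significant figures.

Shear plane L_v = 2.125 + 2·3.25 = 8.625 in; A_gv = 8.625 × 0.375 = 3.234 in².
A_nv = (8.625 − 2.5·1.1875) × 0.375 = 2.121 in².
A_nt = (2.25 − 0.5·1.1875) × 0.375 = 0.6211 in².
0.6 F_u A_nv = 82.72 kips; 0.6 F_y A_gv = 97.03 kips → shear rupture governs the shear term.
R_n = 82.72 + 1.0 × 65 × 0.6211 = 123.1 kips.
Design strength φR_n = 0.75 × 123.1 = 92.3 kips.

92.3 kips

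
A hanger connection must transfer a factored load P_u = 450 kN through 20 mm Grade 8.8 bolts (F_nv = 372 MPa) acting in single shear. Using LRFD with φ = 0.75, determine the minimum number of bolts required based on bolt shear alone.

6 bolts

A_b = π·20²/4 = 314.2 mm².
Per-bolt design strength φR_n = 0.75 × 372 × 314.2 × 1 / 1000 = 87.65 kN.
n ≥ 450 / 87.65 = 5.134 → use 6 bolts.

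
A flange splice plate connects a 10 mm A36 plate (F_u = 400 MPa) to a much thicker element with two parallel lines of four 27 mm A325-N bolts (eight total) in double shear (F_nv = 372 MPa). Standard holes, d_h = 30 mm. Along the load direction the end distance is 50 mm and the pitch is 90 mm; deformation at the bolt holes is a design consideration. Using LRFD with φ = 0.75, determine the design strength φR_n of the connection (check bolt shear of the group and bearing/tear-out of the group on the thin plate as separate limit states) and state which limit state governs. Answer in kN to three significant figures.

Bolt shear: A_b = π·27²/4 = 572.6 mm²; R_n = 372 × 572.6 × 8 × 2 / 1000 = 3408 kN → 0.75 × 3408 = 2560 kN.
Bearing (1.2 l_c t F_u ≤ 2.4 d t F_u): upper limit = 2.4·27·10·400 / 1000 = 259.2 kN.
  Edge l_c = 50 − 30/2 = 35 → r_n = 168 kN; interior l_c = 90 − 30 = 60 → r_n = 259.2 kN.
  R_n,bearing = 2·168 + 6·259.2 = 1891 kN → 0.75 × 1891 = 1420 kN.
Bearing governs: 1420 kN.

1420 kN (bearing governs)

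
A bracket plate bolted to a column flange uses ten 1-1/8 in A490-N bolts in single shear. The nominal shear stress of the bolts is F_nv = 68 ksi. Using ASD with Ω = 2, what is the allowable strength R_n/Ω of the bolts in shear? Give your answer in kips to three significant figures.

A_b = π × 1.125² / 4 = 0.994 in².
R_n = F_nv · A_b · n · n_s = 68 × 0.994 × 10 × 1 = 675.9 kips.
Allowable strength R_n/Ω = 675.9 / 2 = 338 kips.

338 kips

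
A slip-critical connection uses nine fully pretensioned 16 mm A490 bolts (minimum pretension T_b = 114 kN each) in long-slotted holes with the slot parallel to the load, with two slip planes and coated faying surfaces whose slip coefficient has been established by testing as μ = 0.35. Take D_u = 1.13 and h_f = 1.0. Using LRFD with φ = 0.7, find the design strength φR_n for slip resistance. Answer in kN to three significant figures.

R_n = μ · D_u · h_f · T_b · n_s · n_b = 0.35 × 1.13 × 1.0 × 114 × 2 × 9 = 811.6 kN.
Design strength φR_n = 0.7 × 811.6 = 568 kN.

568 kN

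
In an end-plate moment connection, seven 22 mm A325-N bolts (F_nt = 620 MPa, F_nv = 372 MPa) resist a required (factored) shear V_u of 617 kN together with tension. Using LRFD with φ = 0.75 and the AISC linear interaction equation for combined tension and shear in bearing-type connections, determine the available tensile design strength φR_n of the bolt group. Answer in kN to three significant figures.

580 kN

A_b = π·22²/4 = 380.1 mm²; f_rv = 617 × 1000 / (7 × 380.1) = 231.9 MPa.
F'_nt = 1.3 F_nt − (F_nt / φF_nv) f_rv = 1.3·620 − (620/(0.75·372))·231.9 = 290.7 MPa, capped at F_nt → F'_nt = 290.7 MPa.
R_n = F'_nt · A_b · n = 290.7 × 380.1 × 7 / 1000 = 773.6 kN.
Design strength φR_n = 0.75 × 773.6 = 580 kN.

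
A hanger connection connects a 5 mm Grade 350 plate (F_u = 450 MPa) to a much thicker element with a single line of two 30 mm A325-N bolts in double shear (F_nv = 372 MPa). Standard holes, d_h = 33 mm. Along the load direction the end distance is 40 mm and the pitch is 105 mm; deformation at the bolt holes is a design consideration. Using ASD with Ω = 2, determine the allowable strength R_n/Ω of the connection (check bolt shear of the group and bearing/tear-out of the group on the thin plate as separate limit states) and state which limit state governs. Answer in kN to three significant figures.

113 kN (bearing governs)

Bolt shear: A_b = π·30²/4 = 706.9 mm²; R_n = 372 × 706.9 × 2 × 2 / 1000 = 1052 kN → 1052 / 2 = 526 kN.
Bearing (1.2 l_c t F_u ≤ 2.4 d t F_u): upper limit = 2.4·30·5·450 / 1000 = 162 kN.
  Edge l_c = 40 − 33/2 = 23.5 → r_n = 63.45 kN; interior l_c = 105 − 33 = 72 → r_n = 162 kN.
  R_n,bearing = 1·63.45 + 1·162 = 225.4 kN → 225.4 / 2 = 113 kN.
Bearing governs: 113 kN.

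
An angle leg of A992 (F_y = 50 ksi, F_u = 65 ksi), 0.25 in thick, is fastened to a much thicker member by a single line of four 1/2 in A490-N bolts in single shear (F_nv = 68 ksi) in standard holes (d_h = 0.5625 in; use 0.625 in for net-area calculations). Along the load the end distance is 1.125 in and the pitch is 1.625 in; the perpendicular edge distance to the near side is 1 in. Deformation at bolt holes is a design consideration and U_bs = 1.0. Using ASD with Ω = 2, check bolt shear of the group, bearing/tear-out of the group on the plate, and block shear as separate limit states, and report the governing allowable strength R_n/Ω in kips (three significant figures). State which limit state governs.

Bolt shear: A_b = π·0.5²/4 = 0.1963 in²; R_n = 68 × 0.1963 × 4 × 1 = 53.41 kips → 53.41 / 2 = 26.7 kips.
Bearing: edge l_c = 0.8438, r_n = 16.45 kips; interior l_c = 1.062, r_n = 19.5 kips; R_n = 16.45 + 3·19.5 = 74.95 kips → 37.5 kips.
Block shear: A_gv = 1.5, A_nv = 0.9531, A_nt = 0.1719 in²; R_n = min(0.6F_uA_nv, 0.6F_yA_gv) + U_bs·F_u·A_nt = 48.34 kips → 24.2 kips.
Block shear governs: 24.2 kips.

24.2 kips (block shear governs)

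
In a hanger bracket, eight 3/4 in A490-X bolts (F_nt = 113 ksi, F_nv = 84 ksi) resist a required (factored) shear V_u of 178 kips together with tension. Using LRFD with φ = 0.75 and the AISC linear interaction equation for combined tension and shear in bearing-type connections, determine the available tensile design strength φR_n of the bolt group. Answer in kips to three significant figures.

A_b = π·0.75²/4 = 0.4418 in²; f_rv = 178 / (8 × 0.4418) = 50.36 ksi.
F'_nt = 1.3 F_nt − (F_nt / φF_nv) f_rv = 1.3·113 − (113/(0.75·84))·50.36 = 56.57 ksi, capped at F_nt → F'_nt = 56.57 ksi.
R_n = F'_nt · A_b · n = 56.57 × 0.4418 × 8 = 199.9 kips.
Design strength φR_n = 0.75 × 199.9 = 150 kips.

150 kips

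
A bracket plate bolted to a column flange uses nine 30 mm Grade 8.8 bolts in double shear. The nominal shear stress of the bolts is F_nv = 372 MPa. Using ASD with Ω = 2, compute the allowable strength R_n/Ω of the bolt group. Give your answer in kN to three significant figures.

A_b = π × 30² / 4 = 706.9 mm².
R_n = F_nv · A_b · n · n_s = 372 × 706.9 × 9 × 2 / 1000 = 4733 kN.
Allowable strength R_n/Ω = 4733 / 2 = 2370 kN.

2370 kN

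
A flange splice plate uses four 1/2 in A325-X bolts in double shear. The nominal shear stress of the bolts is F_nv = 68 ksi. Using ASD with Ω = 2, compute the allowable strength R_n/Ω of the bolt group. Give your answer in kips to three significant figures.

53.4 kips

A_b = π × 0.5² / 4 = 0.1963 in².
R_n = F_nv · A_b · n · n_s = 68 × 0.1963 × 4 × 2 = 106.8 kips.
Allowable strength R_n/Ω = 106.8 / 2 = 53.4 kips.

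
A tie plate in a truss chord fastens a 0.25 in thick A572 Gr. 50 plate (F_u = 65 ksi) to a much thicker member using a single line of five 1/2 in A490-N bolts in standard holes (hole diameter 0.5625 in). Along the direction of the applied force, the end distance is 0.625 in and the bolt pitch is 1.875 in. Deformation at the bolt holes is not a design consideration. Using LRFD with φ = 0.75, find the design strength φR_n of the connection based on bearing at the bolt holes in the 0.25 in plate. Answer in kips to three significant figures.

79.4 kips

Per bolt r_n = 1.5 l_c t F_u ≤ 3.0 d t F_u; upper limit = 3.0 × 0.5 × 0.25 × 65 = 24.38 kips.
Edge bolt: l_c = 0.625 − 0.5625/2 = 0.3438 in → 1.5 × 0.3438 × 0.25 × 65 = 8.379 → r_n = 8.379 kips.
Interior bolts: l_c = 1.875 − 0.5625 = 1.312 in → 1.5 × 1.312 × 0.25 × 65 = 31.99 → r_n = 24.38 kips.
R_n = 1 × 8.379 + 4 × 24.38 = 105.9 kips.
Design strength φR_n = 0.75 × 105.9 = 79.4 kips.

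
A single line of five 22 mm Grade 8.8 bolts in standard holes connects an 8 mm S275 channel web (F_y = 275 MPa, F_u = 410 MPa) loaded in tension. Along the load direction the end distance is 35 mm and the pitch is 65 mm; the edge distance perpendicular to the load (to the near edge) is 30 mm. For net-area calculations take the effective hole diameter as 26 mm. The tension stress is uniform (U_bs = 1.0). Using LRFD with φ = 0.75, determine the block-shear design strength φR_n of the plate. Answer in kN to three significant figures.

Shear plane L_v = 35 + 4·65 = 295 mm; A_gv = 295 × 8 = 2360 mm².
A_nv = (295 − 4.5·26) × 8 = 1424 mm².
A_nt = (30 − 0.5·26) × 8 = 136 mm².
0.6 F_u A_nv = 350.3 kN; 0.6 F_y A_gv = 389.4 kN → shear rupture governs the shear term.
R_n = 350.3 + 1.0 × 410 × 136 / 1000 = 406.1 kN.
Design strength φR_n = 0.75 × 406.1 = 305 kN.

305 kN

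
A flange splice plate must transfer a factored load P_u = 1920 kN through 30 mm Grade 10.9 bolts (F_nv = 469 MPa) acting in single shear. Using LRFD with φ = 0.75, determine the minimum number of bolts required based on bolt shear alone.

8 bolts

A_b = π·30²/4 = 706.9 mm².
Per-bolt design strength φR_n = 0.75 × 469 × 706.9 × 1 / 1000 = 248.6 kN.
n ≥ 1920 / 248.6 = 7.722 → use 8 bolts.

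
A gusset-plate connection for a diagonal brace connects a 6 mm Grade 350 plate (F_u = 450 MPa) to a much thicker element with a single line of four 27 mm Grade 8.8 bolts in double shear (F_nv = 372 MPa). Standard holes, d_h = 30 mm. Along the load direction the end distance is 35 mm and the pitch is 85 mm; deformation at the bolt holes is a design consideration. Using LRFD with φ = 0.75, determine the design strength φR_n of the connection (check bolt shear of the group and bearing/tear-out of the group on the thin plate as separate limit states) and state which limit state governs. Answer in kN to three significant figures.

Bolt shear: A_b = π·27²/4 = 572.6 mm²; R_n = 372 × 572.6 × 4 × 2 / 1000 = 1704 kN → 0.75 × 1704 = 1280 kN.
Bearing (1.2 l_c t F_u ≤ 2.4 d t F_u): upper limit = 2.4·27·6·450 / 1000 = 175 kN.
  Edge l_c = 35 − 30/2 = 20 → r_n = 64.8 kN; interior l_c = 85 − 30 = 55 → r_n = 175 kN.
  R_n,bearing = 1·64.8 + 3·175 = 589.7 kN → 0.75 × 589.7 = 442 kN.
Bearing governs: 442 kN.

442 kN (bearing governs)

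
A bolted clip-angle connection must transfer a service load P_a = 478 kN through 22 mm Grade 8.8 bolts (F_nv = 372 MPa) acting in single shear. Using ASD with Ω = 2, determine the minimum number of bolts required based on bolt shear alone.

7 bolts

A_b = π·22²/4 = 380.1 mm².
Per-bolt allowable strength R_n/Ω = 372 × 380.1 × 1 / 1000 / 2 = 70.7 kN.
n ≥ 478 / 70.7 = 6.761 → use 7 bolts.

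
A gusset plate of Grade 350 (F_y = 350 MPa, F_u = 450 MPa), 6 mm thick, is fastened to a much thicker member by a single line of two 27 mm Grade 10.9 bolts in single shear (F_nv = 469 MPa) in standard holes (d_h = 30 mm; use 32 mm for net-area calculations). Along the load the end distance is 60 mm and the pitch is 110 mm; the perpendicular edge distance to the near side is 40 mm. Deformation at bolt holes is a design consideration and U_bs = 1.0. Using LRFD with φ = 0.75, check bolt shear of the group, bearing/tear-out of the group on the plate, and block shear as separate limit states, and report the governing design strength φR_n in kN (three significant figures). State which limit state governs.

197 kN (block shear governs)

Bolt shear: A_b = π·27²/4 = 572.6 mm²; R_n = 469 × 572.6 × 2 × 1 / 1000 = 537.1 kN → 0.75 × 537.1 = 403 kN.
Bearing: edge l_c = 45, r_n = 145.8 kN; interior l_c = 80, r_n = 175 kN; R_n = 145.8 + 1·175 = 320.8 kN → 241 kN.
Block shear: A_gv = 1020, A_nv = 732, A_nt = 144 mm²; R_n = min(0.6F_uA_nv, 0.6F_yA_gv) + U_bs·F_u·A_nt = 262.4 kN → 197 kN.
Block shear governs: 197 kN.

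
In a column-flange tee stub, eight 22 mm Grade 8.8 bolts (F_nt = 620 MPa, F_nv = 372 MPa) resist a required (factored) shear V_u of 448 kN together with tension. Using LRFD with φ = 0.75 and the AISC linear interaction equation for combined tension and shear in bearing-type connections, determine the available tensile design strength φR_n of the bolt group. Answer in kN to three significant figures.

A_b = π·22²/4 = 380.1 mm²; f_rv = 448 × 1000 / (8 × 380.1) = 147.3 MPa.
F'_nt = 1.3 F_nt − (F_nt / φF_nv) f_rv = 1.3·620 − (620/(0.75·372))·147.3 = 478.6 MPa, capped at F_nt → F'_nt = 478.6 MPa.
R_n = F'_nt · A_b · n = 478.6 × 380.1 × 8 / 1000 = 1456 kN.
Design strength φR_n = 0.75 × 1456 = 1090 kN.

1090 kN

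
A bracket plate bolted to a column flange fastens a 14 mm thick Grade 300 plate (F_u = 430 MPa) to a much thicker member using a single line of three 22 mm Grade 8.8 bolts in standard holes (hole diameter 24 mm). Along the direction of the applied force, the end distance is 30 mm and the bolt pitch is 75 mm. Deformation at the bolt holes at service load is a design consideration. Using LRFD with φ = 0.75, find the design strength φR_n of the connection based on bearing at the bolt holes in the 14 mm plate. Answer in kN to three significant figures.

Per bolt r_n = 1.2 l_c t F_u ≤ 2.4 d t F_u; upper limit = 2.4 × 22 × 14 × 430 / 1000 = 317.9 kN.
Edge bolt: l_c = 30 − 24/2 = 18 mm → 1.2 × 18 × 14 × 430 / 1000 = 130 → r_n = 130 kN.
Interior bolts: l_c = 75 − 24 = 51 mm → 1.2 × 51 × 14 × 430 / 1000 = 368.4 → r_n = 317.9 kN.
R_n = 1 × 130 + 2 × 317.9 = 765.7 kN.
Design strength φR_n = 0.75 × 765.7 = 574 kN.

574 kN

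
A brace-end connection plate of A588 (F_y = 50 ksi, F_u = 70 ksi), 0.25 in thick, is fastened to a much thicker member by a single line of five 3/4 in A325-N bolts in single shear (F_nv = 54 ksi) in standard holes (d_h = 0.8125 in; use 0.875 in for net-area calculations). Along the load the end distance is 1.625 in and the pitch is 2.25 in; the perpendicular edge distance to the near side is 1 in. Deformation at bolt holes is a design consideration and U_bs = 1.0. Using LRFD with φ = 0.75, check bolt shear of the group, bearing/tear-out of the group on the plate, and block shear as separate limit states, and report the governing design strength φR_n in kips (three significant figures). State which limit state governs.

Bolt shear: A_b = π·0.75²/4 = 0.4418 in²; R_n = 54 × 0.4418 × 5 × 1 = 119.3 kips → 0.75 × 119.3 = 89.5 kips.
Bearing: edge l_c = 1.219, r_n = 25.59 kips; interior l_c = 1.438, r_n = 30.19 kips; R_n = 25.59 + 4·30.19 = 146.3 kips → 110 kips.
Block shear: A_gv = 2.656, A_nv = 1.672, A_nt = 0.1406 in²; R_n = min(0.6F_uA_nv, 0.6F_yA_gv) + U_bs·F_u·A_nt = 80.06 kips → 60 kips.
Block shear governs: 60 kips.

60 kips (block shear governs)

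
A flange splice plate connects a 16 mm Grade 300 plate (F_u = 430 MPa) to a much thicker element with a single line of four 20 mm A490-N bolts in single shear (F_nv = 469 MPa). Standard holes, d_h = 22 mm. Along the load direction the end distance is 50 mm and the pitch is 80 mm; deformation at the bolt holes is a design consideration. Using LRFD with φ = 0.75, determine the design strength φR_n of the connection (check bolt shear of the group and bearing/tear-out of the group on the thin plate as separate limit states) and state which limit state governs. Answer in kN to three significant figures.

Bolt shear: A_b = π·20²/4 = 314.2 mm²; R_n = 469 × 314.2 × 4 × 1 / 1000 = 589.4 kN → 0.75 × 589.4 = 442 kN.
Bearing (1.2 l_c t F_u ≤ 2.4 d t F_u): upper limit = 2.4·20·16·430 / 1000 = 330.2 kN.
  Edge l_c = 50 − 22/2 = 39 → r_n = 322 kN; interior l_c = 80 − 22 = 58 → r_n = 330.2 kN.
  R_n,bearing = 1·322 + 3·330.2 = 1313 kN → 0.75 × 1313 = 985 kN.
Bolt shear governs: 442 kN.

442 kN (bolt shear governs)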